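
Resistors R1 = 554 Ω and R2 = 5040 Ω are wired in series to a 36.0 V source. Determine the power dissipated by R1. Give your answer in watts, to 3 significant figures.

The current is common to all series resistors; compute it, then apply P = I²R for the target.
R_total = 554 + 5040 = 5594 Ω
I = V / R_total = 36.0 / 5594 = 0.006435 A
P_R1 = I² × R1 = (0.006435)² × 554 = 0.02294 W

0.0229 W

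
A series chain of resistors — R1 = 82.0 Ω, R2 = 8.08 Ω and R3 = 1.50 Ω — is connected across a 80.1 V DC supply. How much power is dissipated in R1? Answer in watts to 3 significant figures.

In a series string the same current flows through every resistor — find that current, then P = I²R for the one we want.
R_total = 82.0 + 8.08 + 1.50 = 91.58 Ω
I = V / R_total = 80.1 / 91.58 = 0.8746 A
P_R1 = I² × R1 = (0.8746)² × 82.0 = 62.73 W

62.7 W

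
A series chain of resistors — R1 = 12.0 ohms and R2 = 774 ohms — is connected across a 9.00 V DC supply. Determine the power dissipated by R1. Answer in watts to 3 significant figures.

In a series string the same current flows through every resistor — find that current, then P = I²R for the one we want.
R_total = 12.0 + 774 = 786.0 Ω
I = V / R_total = 9.00 / 786.0 = 0.01145 A
P_R1 = I² × R1 = (0.01145)² × 12.0 = 0.001573 W

0.00157 W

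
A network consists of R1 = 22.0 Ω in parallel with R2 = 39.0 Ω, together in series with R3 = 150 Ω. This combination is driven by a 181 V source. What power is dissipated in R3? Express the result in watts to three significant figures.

183 W

Collapse the R1‖R2 pair into one equivalent R_p; then R_p and R3 form a series string.
R_p = (22.0×39.0)/(22.0+39.0) = 14.07 Ω
R_total = R_p + 150 = 14.07 + 150 = 164.1 Ω
I = V / R_total = 181 / 164.1 = 1.103 A
R3 is the series element, so its power is I²R.
P_R3 = (1.103)² × 150 = 182.6 W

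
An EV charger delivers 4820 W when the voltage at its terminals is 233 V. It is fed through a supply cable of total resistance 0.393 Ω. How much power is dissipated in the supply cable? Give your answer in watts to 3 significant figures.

168 W

The supply cable is a series resistance carrying the load current; its dissipation is I²R_line.
I = P / V = 4820 / 233 = 20.69 A through the supply cable.
P_line = I² R_line = (20.69)² × 0.393 = 168.2 W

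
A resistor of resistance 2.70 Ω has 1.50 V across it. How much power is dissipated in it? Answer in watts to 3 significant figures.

0.833 W

With V across and R both known, P = V²/R gives the dissipation directly.
P = (1.50 V)² / 2.70 Ω = 0.8333 W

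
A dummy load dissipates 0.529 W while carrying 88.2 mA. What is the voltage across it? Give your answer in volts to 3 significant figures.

6.00 V

The two known quantities fix the third via V = P / I.
V = 0.529 / 0.08820 = 5.998 V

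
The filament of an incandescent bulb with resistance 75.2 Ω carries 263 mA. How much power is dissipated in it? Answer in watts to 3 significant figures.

5.20 W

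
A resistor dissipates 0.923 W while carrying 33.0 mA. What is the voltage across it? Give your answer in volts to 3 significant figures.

28.0 V

Inverting the appropriate power form: V = P / I.
V = 0.923 / 0.03300 = 27.97 V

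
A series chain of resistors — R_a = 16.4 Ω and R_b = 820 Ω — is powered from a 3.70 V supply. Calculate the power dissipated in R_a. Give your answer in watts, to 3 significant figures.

Since the resistors are in series they all carry the loop current I = V/R_total; the power in any one is I²R.
R_total = 16.4 + 820 = 836.4 Ω
I = V / R_total = 3.70 / 836.4 = 0.004424 A
P_R_a = I² × R_a = (0.004424)² × 16.4 = 0.0003209 W

0.000321 W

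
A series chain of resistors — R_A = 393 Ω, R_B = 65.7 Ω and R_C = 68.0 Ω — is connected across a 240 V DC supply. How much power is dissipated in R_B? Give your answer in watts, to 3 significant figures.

13.6 W

Since the resistors are in series they all carry the loop current I = V/R_total; the power in any one is I²R.
R_total = 393 + 65.7 + 68.0 = 526.7 Ω
I = V / R_total = 240 / 526.7 = 0.4557 A
P_R_B = I² × R_B = (0.4557)² × 65.7 = 13.64 W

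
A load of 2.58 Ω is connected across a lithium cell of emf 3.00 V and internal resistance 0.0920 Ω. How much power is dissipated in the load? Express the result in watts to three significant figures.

3.25 W

Find the circuit current first, then P = I²R for the load (series elements share I).
I = ε / (r + R) = 3.00 / (0.0920 + 2.58) = 1.123 A
P_load = I² R = (1.123)² × 2.58 = 3.252 W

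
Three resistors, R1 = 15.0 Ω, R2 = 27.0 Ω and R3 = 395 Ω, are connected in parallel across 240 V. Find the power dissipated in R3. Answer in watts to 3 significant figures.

146 W

Parallel branches share the same voltage; P = V²/R gives the branch power in one step.
P_R3 = V² / R3 = (240)² / 395 Ω = 145.8 W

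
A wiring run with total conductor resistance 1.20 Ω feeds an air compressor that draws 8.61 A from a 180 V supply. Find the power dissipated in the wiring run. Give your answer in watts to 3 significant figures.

The wiring run and load are in series, so the same current flows in both; the loss is I²R_line.
The wiring run carries the full 8.61 A.
P_line = I² R_line = (8.610)² × 1.20 = 88.96 W

89.0 W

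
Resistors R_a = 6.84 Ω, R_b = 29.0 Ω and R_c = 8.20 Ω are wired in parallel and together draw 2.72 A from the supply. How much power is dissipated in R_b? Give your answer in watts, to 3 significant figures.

2.79 W

Only the total current is stated, so first find the parallel equivalent to get the voltage across the combination.
1/R_eq = 1/6.84 + 1/29.0 + 1/8.20 ⇒ R_eq = 3.304 Ω
V = I_total × R_eq = 2.720 × 3.304 = 8.988 V
P_R_b = V² / R_b = (8.988)² / 29.0 = 2.786 W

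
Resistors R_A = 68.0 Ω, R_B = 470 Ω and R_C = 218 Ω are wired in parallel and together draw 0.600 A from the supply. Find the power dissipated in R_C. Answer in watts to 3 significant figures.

3.60 W

Only the total current is stated, so first find the parallel equivalent to get the voltage across the combination.
1/R_eq = 1/68.0 + 1/470 + 1/218 ⇒ R_eq = 46.68 Ω
V = I_total × R_eq = 0.6000 × 46.68 = 28.01 V
P_R_C = V² / R_C = (28.01)² / 218 = 3.599 W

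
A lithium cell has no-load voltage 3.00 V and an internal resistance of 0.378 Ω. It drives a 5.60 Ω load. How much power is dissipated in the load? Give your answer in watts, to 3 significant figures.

Find the circuit current first, then P = I²R for the load (series elements share I).
I = ε / (r + R) = 3.00 / (0.378 + 5.60) = 0.5018 A
P_load = I² R = (0.5018)² × 5.60 = 1.410 W

1.41 W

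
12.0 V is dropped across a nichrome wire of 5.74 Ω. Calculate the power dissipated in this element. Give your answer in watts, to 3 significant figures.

25.1 W

Voltage and resistance are given, so P = V²/R is the one-step route.
P = (12.0 V)² / 5.74 Ω = 25.09 W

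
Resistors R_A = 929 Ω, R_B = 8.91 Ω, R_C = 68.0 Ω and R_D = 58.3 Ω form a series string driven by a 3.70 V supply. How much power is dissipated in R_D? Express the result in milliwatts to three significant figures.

Series elements share the same current, so find I first, then use P = I²R.
R_total = 929 + 8.91 + 68.0 + 58.3 = 1064 Ω
I = V / R_total = 3.70 / 1064 = 0.003477 A
P_R_D = I² × R_D = (0.003477)² × 58.3 = 0.0007047 W

0.705 mW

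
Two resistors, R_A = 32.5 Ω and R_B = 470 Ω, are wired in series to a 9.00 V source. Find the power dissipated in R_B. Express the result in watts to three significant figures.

Every series element carries the same I. Get I from the total resistance, then P = I² × R_B.
R_total = 32.5 + 470 = 502.5 Ω
I = V / R_total = 9.00 / 502.5 = 0.01791 A
P_R_B = I² × R_B = (0.01791)² × 470 = 0.1508 W

0.151 W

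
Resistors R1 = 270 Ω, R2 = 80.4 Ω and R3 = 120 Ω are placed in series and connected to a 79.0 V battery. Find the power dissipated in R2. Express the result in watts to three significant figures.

2.27 W

Since the resistors are in series they all carry the loop current I = V/R_total; the power in any one is I²R.
R_total = 270 + 80.4 + 120 = 470.4 Ω
I = V / R_total = 79.0 / 470.4 = 0.1679 A
P_R2 = I² × R2 = (0.1679)² × 80.4 = 2.268 W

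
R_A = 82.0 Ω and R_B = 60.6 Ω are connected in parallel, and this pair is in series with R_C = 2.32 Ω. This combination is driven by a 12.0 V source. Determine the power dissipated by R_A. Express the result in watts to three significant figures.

Combine R_A and R_B into their parallel equivalent first, reducing the network to two series resistors.
R_p = (82.0×60.6)/(82.0+60.6) = 34.85 Ω
R_total = R_p + 2.32 = 34.85 + 2.32 = 37.17 Ω
I = V / R_total = 12.0 / 37.17 = 0.3229 A
Voltage across the parallel pair: V_p = I × R_p = 0.3229 × 34.85 = 11.25 V
R_A sits across V_p; its power is V_p²/R.
P_R_A = (11.25)² / 82.0 = 1.544 W

1.54 W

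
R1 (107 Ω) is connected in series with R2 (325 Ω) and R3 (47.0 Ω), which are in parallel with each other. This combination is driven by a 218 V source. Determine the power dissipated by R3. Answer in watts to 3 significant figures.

Collapse R2‖R3 to a single equivalent, reducing the network to two series elements.
R_p = (325×47.0)/(325+47.0) = 41.06 Ω
R_total = 107 + 41.06 = 148.1 Ω
I = V / R_total = 218 / 148.1 = 1.472 A
Voltage across the parallel pair: V_p = I × R_p = 1.472 × 41.06 = 60.46 V
R3 is across V_p, so use P = V²/R for that branch.
P_R3 = (60.46)² / 47.0 = 77.77 W

77.8 W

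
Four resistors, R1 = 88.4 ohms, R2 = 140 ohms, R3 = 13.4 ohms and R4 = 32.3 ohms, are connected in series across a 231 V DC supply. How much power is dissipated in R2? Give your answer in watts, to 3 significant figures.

99.4 W

The current is common to all series resistors; compute it, then apply P = I²R for the target.
R_total = 88.4 + 140 + 13.4 + 32.3 = 274.1 Ω
I = V / R_total = 231 / 274.1 = 0.8428 A
P_R2 = I² × R2 = (0.8428)² × 140 = 99.43 W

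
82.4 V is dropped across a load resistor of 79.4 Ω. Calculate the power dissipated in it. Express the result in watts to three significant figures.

85.5 W

V and R are stated; P = V²/R avoids computing the current.
P = (82.4 V)² / 79.4 Ω = 85.51 W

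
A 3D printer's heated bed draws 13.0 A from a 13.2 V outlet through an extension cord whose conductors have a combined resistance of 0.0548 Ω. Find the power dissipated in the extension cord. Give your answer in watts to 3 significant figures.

The extension cord and load are in series, so the same current flows in both; the loss is I²R_line.
The extension cord carries the full 13.0 A.
P_line = I² R_line = (13.00)² × 0.0548 = 9.261 W

9.26 W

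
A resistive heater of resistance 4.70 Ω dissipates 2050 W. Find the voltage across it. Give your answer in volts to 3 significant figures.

Rearranging the power relation for the two known quantities gives V = √(P R).
V = √(2050 × 4.70) = 98.16 V

98.2 V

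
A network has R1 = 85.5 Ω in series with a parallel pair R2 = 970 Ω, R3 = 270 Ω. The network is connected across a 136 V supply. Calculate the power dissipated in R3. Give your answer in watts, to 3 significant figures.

Replace R2 and R3 with their parallel equivalent so the circuit becomes R1 in series with R_p.
R_p = (970×270)/(970+270) = 211.2 Ω
R_total = 85.5 + 211.2 = 296.7 Ω
I = V / R_total = 136 / 296.7 = 0.4584 A
Voltage across the parallel pair: V_p = I × R_p = 0.4584 × 211.2 = 96.81 V
With V_p across R3, its power is V_p²/R3.
P_R3 = (96.81)² / 270 = 34.71 W

34.7 W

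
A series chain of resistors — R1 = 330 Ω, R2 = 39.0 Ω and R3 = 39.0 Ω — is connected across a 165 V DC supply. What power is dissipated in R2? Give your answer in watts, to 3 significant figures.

In a series string the same current flows through every resistor — find that current, then P = I²R for the one we want.
R_total = 330 + 39.0 + 39.0 = 408.0 Ω
I = V / R_total = 165 / 408.0 = 0.4044 A
P_R2 = I² × R2 = (0.4044)² × 39.0 = 6.378 W

6.38 W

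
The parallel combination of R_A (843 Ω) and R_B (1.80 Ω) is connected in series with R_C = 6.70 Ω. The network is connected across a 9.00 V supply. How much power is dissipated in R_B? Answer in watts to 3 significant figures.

2.01 W

Combine R_A and R_B into their parallel equivalent first, reducing the network to two series resistors.
R_p = (843×1.80)/(843+1.80) = 1.796 Ω
R_total = R_p + 6.70 = 1.796 + 6.70 = 8.496 Ω
I = V / R_total = 9.00 / 8.496 = 1.059 A
Voltage across the parallel pair: V_p = I × R_p = 1.059 × 1.796 = 1.903 V
R_B sits across V_p; its power is V_p²/R.
P_R_B = (1.903)² / 1.80 = 2.011 W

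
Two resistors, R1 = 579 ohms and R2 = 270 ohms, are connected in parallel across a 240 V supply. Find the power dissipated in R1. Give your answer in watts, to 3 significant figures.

The supply voltage appears across each parallel branch — just use P = V²/R1.
P_R1 = V² / R1 = (240)² / 579 Ω = 99.48 W

99.5 W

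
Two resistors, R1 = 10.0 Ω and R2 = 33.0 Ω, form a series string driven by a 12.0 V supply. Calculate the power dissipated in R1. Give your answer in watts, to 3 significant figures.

0.779 W

The current is common to all series resistors; compute it, then apply P = I²R for the target.
R_total = 10.0 + 33.0 = 43.00 Ω
I = V / R_total = 12.0 / 43.00 = 0.2791 A
P_R1 = I² × R1 = (0.2791)² × 10.0 = 0.7788 W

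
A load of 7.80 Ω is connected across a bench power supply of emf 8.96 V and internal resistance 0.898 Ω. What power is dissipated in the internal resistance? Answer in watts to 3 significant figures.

0.953 W

The internal resistance carries the same current as the load; P_int = I²r.
I = ε / (r + R) = 8.96 / (0.898 + 7.80) = 1.030 A
P_int = I² r = (1.030)² × 0.898 = 0.9529 W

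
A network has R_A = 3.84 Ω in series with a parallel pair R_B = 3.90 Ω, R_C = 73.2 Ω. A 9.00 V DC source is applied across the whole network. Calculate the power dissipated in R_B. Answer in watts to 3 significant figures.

5.01 W

Collapse R_B‖R_C to a single equivalent, reducing the network to two series elements.
R_p = (3.90×73.2)/(3.90+73.2) = 3.703 Ω
R_total = 3.84 + 3.703 = 7.543 Ω
I = V / R_total = 9.00 / 7.543 = 1.193 A
Voltage across the parallel pair: V_p = I × R_p = 1.193 × 3.703 = 4.418 V
R_B is across V_p, so use P = V²/R for that branch.
P_R_B = (4.418)² / 3.90 = 5.005 W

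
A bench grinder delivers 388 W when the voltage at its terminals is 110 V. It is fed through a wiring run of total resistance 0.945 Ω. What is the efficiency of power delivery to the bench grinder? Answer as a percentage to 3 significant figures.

97.1 %

I = P / V = 388 / 110 = 3.527 A through the wiring run.
P_line = I² R_line = (3.527)² × 0.945 = 11.76 W
P_source = P_load + P_line = 388.0 + 11.76 = 399.8 W
η = P_load / P_source = 388.0 / 399.8 = 0.9706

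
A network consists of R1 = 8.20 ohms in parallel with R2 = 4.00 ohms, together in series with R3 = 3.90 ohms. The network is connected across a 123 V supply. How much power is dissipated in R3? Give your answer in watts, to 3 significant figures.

Collapse the R1‖R2 pair into one equivalent R_p; then R_p and R3 form a series string.
R_p = (8.20×4.00)/(8.20+4.00) = 2.689 Ω
R_total = R_p + 3.90 = 2.689 + 3.90 = 6.589 Ω
I = V / R_total = 123 / 6.589 = 18.67 A
R3 is the series element, so its power is I²R.
P_R3 = (18.67)² × 3.90 = 1359 W

1360 W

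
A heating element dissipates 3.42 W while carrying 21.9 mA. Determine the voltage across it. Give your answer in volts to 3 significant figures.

Rearranging the power relation for the two known quantities gives V = P / I.
V = 3.42 / 0.02190 = 156.2 V

156 V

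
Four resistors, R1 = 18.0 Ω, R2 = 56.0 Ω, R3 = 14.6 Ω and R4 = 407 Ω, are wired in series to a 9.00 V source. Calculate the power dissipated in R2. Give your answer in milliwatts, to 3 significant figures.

Every series element carries the same I. Get I from the total resistance, then P = I² × R2.
R_total = 18.0 + 56.0 + 14.6 + 407 = 495.6 Ω
I = V / R_total = 9.00 / 495.6 = 0.01816 A
P_R2 = I² × R2 = (0.01816)² × 56.0 = 0.01847 W

18.5 mW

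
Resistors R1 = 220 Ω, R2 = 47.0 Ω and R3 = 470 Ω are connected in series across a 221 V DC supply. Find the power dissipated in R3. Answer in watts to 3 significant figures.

42.3 W

Since the resistors are in series they all carry the loop current I = V/R_total; the power in any one is I²R.
R_total = 220 + 47.0 + 470 = 737.0 Ω
I = V / R_total = 221 / 737.0 = 0.2999 A
P_R3 = I² × R3 = (0.2999)² × 470 = 42.26 W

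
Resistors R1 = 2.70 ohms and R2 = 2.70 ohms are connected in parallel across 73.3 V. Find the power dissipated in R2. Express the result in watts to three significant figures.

The supply voltage appears across each parallel branch — just use P = V²/R2.
P_R2 = V² / R2 = (73.3)² / 2.70 Ω = 1990 W

1990 W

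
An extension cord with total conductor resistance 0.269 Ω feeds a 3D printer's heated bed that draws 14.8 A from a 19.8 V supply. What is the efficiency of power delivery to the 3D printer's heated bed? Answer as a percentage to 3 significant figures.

The extension cord carries the full 14.8 A.
P_line = I² R_line = (14.80)² × 0.269 = 58.92 W
P_source = V I = 19.8 × 14.80 = 293.0 W; P_load = 234.1 W
η = P_load / P_source = 234.1 / 293.0 = 0.7989

79.9 %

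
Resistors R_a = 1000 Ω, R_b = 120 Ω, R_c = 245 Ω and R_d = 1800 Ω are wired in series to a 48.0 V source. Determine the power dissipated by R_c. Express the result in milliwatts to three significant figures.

Series elements share the same current, so find I first, then use P = I²R.
R_total = 1000 + 120 + 245 + 1800 = 3165 Ω
I = V / R_total = 48.0 / 3165 = 0.01517 A
P_R_c = I² × R_c = (0.01517)² × 245 = 0.05635 W

56.4 mW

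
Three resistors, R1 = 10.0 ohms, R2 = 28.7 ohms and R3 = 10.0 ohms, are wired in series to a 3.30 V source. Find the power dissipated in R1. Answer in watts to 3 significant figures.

Every series element carries the same I. Get I from the total resistance, then P = I² × R1.
R_total = 10.0 + 28.7 + 10.0 = 48.70 Ω
I = V / R_total = 3.30 / 48.70 = 0.06776 A
P_R1 = I² × R1 = (0.06776)² × 10.0 = 0.04592 W

0.0459 W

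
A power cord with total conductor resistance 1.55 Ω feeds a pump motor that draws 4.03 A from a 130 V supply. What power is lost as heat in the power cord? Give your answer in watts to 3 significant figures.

Only the current and the line resistance are needed for the I²R loss.
The power cord carries the full 4.03 A.
P_line = I² R_line = (4.030)² × 1.55 = 25.17 W

25.2 W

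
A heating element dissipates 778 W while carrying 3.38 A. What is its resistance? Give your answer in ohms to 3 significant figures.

68.1 Ω

From P = V I = I²R = V²/R, with the two given quantities we get R = P / I².
R = 778 / (3.380)² = 68.10 Ω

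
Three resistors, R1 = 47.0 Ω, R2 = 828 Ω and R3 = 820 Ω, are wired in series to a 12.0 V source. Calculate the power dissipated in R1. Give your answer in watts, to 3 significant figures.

Since the resistors are in series they all carry the loop current I = V/R_total; the power in any one is I²R.
R_total = 47.0 + 828 + 820 = 1695 Ω
I = V / R_total = 12.0 / 1695 = 0.007080 A
P_R1 = I² × R1 = (0.007080)² × 47.0 = 0.002356 W

0.00236 W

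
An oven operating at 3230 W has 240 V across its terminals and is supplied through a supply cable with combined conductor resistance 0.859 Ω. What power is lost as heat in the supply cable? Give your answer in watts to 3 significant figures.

The supply cable is a series resistance carrying the load current; its dissipation is I²R_line.
I = P / V = 3230 / 240 = 13.46 A through the supply cable.
P_line = I² R_line = (13.46)² × 0.859 = 155.6 W

156 W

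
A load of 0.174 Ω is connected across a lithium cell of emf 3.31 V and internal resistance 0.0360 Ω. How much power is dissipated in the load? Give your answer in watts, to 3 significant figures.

Find the circuit current first, then P = I²R for the load (series elements share I).
I = ε / (r + R) = 3.31 / (0.0360 + 0.174) = 15.76 A
P_load = I² R = (15.76)² × 0.174 = 43.23 W

43.2 W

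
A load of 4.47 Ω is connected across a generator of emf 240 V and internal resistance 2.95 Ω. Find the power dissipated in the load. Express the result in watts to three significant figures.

4680 W

Load and internal resistance form a series loop — compute the loop current, then the load power via I²R.
I = ε / (r + R) = 240 / (2.95 + 4.47) = 32.35 A
P_load = I² R = (32.35)² × 4.47 = 4677 W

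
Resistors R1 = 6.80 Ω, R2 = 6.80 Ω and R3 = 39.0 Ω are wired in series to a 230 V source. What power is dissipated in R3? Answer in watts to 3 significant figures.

Every series element carries the same I. Get I from the total resistance, then P = I² × R3.
R_total = 6.80 + 6.80 + 39.0 = 52.60 Ω
I = V / R_total = 230 / 52.60 = 4.373 A
P_R3 = I² × R3 = (4.373)² × 39.0 = 745.7 W

746 W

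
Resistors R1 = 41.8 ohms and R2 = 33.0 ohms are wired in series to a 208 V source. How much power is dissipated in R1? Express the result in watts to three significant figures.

The current is common to all series resistors; compute it, then apply P = I²R for the target.
R_total = 41.8 + 33.0 = 74.80 Ω
I = V / R_total = 208 / 74.80 = 2.781 A
P_R1 = I² × R1 = (2.781)² × 41.8 = 323.2 W

323 W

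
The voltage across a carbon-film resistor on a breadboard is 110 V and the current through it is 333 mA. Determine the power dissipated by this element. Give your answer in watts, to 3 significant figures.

36.6 W

Both the voltage across and the current through the element are known, so P = V I applies directly.
P = 110 V × 0.3330 A = 36.63 W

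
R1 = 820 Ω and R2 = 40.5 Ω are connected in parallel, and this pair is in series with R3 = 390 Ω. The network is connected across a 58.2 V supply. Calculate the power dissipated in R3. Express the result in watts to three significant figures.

7.19 W

Reduce the parallel combination to a single R_p; the circuit then becomes R_p in series with the remaining resistor.
R_p = (820×40.5)/(820+40.5) = 38.59 Ω
R_total = R_p + 390 = 38.59 + 390 = 428.6 Ω
I = V / R_total = 58.2 / 428.6 = 0.1358 A
R3 is the series element, so its power is I²R.
P_R3 = (0.1358)² × 390 = 7.191 W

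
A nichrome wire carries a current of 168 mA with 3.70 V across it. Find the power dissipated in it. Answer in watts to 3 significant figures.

With V and I both given, power follows immediately from P = V I.
P = 3.70 V × 0.1680 A = 0.6216 W

0.622 W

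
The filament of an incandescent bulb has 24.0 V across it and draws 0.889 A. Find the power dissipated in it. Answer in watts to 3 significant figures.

With V and I both given, power follows immediately from P = V I.
P = 24.0 V × 0.8890 A = 21.34 W

21.3 W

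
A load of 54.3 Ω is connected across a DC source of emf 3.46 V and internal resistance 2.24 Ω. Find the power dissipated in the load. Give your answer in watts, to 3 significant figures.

0.203 W

Load and internal resistance form a series loop — compute the loop current, then the load power via I²R.
I = ε / (r + R) = 3.46 / (2.24 + 54.3) = 0.06120 A
P_load = I² R = (0.06120)² × 54.3 = 0.2033 W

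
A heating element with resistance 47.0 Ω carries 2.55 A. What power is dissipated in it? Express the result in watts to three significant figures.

306 W

The current through and the resistance of the element are both given; use P = I²R.
P = (2.550 A)² × 47.0 Ω = 305.6 W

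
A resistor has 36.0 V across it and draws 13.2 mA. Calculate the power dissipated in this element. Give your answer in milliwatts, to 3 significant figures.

475 mW

With V and I both given, power follows immediately from P = V I.
P = 36.0 V × 0.01320 A = 0.4752 W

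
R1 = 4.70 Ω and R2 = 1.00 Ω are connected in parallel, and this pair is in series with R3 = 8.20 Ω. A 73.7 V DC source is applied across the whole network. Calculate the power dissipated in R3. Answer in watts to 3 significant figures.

Combine R1 and R2 into their parallel equivalent first, reducing the network to two series resistors.
R_p = (4.70×1.00)/(4.70+1.00) = 0.8246 Ω
R_total = R_p + 8.20 = 0.8246 + 8.20 = 9.025 Ω
I = V / R_total = 73.7 / 9.025 = 8.167 A
R3 is the series element, so its power is I²R.
P_R3 = (8.167)² × 8.20 = 546.9 W

547 W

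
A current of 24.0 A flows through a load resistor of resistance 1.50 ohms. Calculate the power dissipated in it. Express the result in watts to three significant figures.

864 W

Current and resistance are given, so P = I²R is the direct form.
P = (24.00 A)² × 1.50 Ω = 864.0 W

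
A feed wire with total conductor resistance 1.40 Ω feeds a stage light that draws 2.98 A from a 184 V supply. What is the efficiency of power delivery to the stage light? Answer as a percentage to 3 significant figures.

The feed wire carries the full 2.98 A.
P_line = I² R_line = (2.980)² × 1.40 = 12.43 W
P_source = V I = 184 × 2.980 = 548.3 W; P_load = 535.9 W
η = P_load / P_source = 535.9 / 548.3 = 0.9773

97.7 %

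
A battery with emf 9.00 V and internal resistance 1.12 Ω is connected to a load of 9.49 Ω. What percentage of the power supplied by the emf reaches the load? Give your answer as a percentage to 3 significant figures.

89.4 %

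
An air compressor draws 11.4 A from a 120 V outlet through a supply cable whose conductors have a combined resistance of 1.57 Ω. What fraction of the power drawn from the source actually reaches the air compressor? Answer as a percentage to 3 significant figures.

85.1 %

The supply cable carries the full 11.4 A.
P_line = I² R_line = (11.40)² × 1.57 = 204.0 W
P_source = V I = 120 × 11.40 = 1368 W; P_load = 1164 W
η = P_load / P_source = 1164 / 1368 = 0.8508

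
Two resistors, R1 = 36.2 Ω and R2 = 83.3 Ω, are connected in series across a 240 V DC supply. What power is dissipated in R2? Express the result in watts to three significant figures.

Since the resistors are in series they all carry the loop current I = V/R_total; the power in any one is I²R.
R_total = 36.2 + 83.3 = 119.5 Ω
I = V / R_total = 240 / 119.5 = 2.008 A
P_R2 = I² × R2 = (2.008)² × 83.3 = 336.0 W

336 W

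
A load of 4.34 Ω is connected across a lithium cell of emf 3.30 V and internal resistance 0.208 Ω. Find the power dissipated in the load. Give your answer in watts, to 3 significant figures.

Find the circuit current first, then P = I²R for the load (series elements share I).
I = ε / (r + R) = 3.30 / (0.208 + 4.34) = 0.7256 A
P_load = I² R = (0.7256)² × 4.34 = 2.285 W

2.28 W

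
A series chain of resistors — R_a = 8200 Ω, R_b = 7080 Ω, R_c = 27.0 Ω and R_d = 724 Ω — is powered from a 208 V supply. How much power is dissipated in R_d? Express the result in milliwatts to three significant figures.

122 mW

Series elements share the same current, so find I first, then use P = I²R.
R_total = 8200 + 7080 + 27.0 + 724 = 16030 Ω
I = V / R_total = 208 / 16030 = 0.01297 A
P_R_d = I² × R_d = (0.01297)² × 724 = 0.1219 W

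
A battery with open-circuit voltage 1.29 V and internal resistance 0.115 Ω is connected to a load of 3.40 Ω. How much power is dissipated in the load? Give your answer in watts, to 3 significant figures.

The internal resistance and the load are in series, so the same I flows through both; get I from ε/(r+R), then I²R for the load.
I = ε / (r + R) = 1.29 / (0.115 + 3.40) = 0.3670 A
P_load = I² R = (0.3670)² × 3.40 = 0.4579 W

0.458 W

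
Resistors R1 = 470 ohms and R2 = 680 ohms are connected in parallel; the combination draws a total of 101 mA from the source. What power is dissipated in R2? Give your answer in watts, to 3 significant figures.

1.16 W

Parallel branches share V, not I — compute V via R_eq, then use V²/R for the target branch.
1/R_eq = 1/470 + 1/680 ⇒ R_eq = 277.9 Ω
V = I_total × R_eq = 0.1010 × 277.9 = 28.07 V
P_R2 = V² / R2 = (28.07)² / 680 = 1.159 W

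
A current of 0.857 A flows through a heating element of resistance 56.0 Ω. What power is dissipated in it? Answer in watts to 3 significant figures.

Current and resistance are given, so P = I²R is the direct form.
P = (0.8570 A)² × 56.0 Ω = 41.13 W

41.1 W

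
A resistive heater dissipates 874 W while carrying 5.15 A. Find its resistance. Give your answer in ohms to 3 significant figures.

The two known quantities fix the third via R = P / I².
R = 874 / (5.150)² = 32.95 Ω

33.0 Ω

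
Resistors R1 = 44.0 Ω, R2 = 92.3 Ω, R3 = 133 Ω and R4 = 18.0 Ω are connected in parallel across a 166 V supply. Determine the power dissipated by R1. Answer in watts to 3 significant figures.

R1 sits directly across the source, so P = V²/R with V = 166 V.
P_R1 = V² / R1 = (166)² / 44.0 Ω = 626.3 W

626 W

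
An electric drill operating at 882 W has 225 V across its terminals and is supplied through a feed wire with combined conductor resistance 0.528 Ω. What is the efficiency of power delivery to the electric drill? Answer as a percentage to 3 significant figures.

99.1 %

I = P / V = 882 / 225 = 3.920 A through the feed wire.
P_line = I² R_line = (3.920)² × 0.528 = 8.113 W
P_source = P_load + P_line = 882.0 + 8.113 = 890.1 W
η = P_load / P_source = 882.0 / 890.1 = 0.9909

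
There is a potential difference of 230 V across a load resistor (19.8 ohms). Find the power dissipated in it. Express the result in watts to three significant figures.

2670 W

With V across and R both known, P = V²/R gives the dissipation directly.
P = (230 V)² / 19.8 Ω = 2672 W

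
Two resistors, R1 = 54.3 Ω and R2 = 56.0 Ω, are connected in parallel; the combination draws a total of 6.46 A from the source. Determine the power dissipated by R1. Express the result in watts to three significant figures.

The branches share the same voltage, but only the total current is given — find V from the equivalent resistance first.
1/R_eq = 1/54.3 + 1/56.0 ⇒ R_eq = 27.57 Ω
V = I_total × R_eq = 6.460 × 27.57 = 178.1 V
P_R1 = V² / R1 = (178.1)² / 54.3 = 584.1 W

584 W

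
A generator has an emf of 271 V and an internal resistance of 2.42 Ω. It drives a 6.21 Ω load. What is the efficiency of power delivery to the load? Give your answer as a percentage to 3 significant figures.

72.0 %

Efficiency is P_load / P_total. With a series r and R sharing the same I, P = I²R for each, so η = R/(R+r).
η = R / (R + r) = 6.21 / (6.21 + 2.42) = 0.7196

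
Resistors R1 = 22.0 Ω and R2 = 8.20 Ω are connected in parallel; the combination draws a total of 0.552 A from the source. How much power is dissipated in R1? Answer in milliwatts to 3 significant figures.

494 mW

The branches share the same voltage, but only the total current is given — find V from the equivalent resistance first.
1/R_eq = 1/22.0 + 1/8.20 ⇒ R_eq = 5.974 Ω
V = I_total × R_eq = 0.5520 × 5.974 = 3.297 V
P_R1 = V² / R1 = (3.297)² / 22.0 = 0.4942 W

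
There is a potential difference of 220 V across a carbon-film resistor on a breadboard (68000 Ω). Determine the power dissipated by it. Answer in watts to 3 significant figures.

With V across and R both known, P = V²/R gives the dissipation directly.
P = (220 V)² / 68000 Ω = 0.7118 W

0.712 W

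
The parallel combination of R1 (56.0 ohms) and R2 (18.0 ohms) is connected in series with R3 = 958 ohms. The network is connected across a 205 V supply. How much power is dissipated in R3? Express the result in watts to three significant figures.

Combine R1 and R2 into their parallel equivalent first, reducing the network to two series resistors.
R_p = (56.0×18.0)/(56.0+18.0) = 13.62 Ω
R_total = R_p + 958 = 13.62 + 958 = 971.6 Ω
I = V / R_total = 205 / 971.6 = 0.2110 A
All the supply current flows through R3; use P = I²R3.
P_R3 = (0.2110)² × 958 = 42.65 W

42.6 W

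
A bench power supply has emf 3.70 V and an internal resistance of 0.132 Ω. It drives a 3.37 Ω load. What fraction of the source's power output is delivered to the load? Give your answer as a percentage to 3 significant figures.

Efficiency is P_load / P_total. With a series r and R sharing the same I, P = I²R for each, so η = R/(R+r).
η = R / (R + r) = 3.37 / (3.37 + 0.132) = 0.9623

96.2 %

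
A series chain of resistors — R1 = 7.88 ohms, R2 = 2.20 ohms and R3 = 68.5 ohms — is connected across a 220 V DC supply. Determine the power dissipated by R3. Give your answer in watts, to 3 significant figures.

The current is common to all series resistors; compute it, then apply P = I²R for the target.
R_total = 7.88 + 2.20 + 68.5 = 78.58 Ω
I = V / R_total = 220 / 78.58 = 2.800 A
P_R3 = I² × R3 = (2.800)² × 68.5 = 536.9 W

537 W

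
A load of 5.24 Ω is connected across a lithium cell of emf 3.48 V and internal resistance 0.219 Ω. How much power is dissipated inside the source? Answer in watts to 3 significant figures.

Internal loss is I²r, with I set by the total series resistance r+R.
I = ε / (r + R) = 3.48 / (0.219 + 5.24) = 0.6375 A
P_int = I² r = (0.6375)² × 0.219 = 0.08900 W

0.0890 W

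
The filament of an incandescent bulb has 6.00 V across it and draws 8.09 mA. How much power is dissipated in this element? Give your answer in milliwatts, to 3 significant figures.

V and I are known directly — P = V I, no intermediate step needed.
P = 6.00 V × 0.008090 A = 0.04854 W

48.5 mW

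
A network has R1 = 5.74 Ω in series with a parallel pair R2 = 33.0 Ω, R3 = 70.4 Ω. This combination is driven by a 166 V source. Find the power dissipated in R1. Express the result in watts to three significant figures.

Collapse R2‖R3 to a single equivalent, reducing the network to two series elements.
R_p = (33.0×70.4)/(33.0+70.4) = 22.47 Ω
R_total = 5.74 + 22.47 = 28.21 Ω
I = V / R_total = 166 / 28.21 = 5.885 A
R1 is in the main series path, so its power is I²R1.
P_R1 = (5.885)² × 5.74 = 198.8 W

199 W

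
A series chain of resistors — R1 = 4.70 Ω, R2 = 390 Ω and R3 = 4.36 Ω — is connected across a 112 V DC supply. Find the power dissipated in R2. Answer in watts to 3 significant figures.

The current is common to all series resistors; compute it, then apply P = I²R for the target.
R_total = 4.70 + 390 + 4.36 = 399.1 Ω
I = V / R_total = 112 / 399.1 = 0.2807 A
P_R2 = I² × R2 = (0.2807)² × 390 = 30.72 W

30.7 W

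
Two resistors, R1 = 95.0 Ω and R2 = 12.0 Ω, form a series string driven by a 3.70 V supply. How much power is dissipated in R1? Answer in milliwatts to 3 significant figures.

114 mW

Series elements share the same current, so find I first, then use P = I²R.
R_total = 95.0 + 12.0 = 107.0 Ω
I = V / R_total = 3.70 / 107.0 = 0.03458 A
P_R1 = I² × R1 = (0.03458)² × 95.0 = 0.1136 W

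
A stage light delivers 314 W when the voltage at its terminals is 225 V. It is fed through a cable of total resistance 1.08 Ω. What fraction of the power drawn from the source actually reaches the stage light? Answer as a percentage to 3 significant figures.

I = P / V = 314 / 225 = 1.396 A through the cable.
P_line = I² R_line = (1.396)² × 1.08 = 2.103 W
P_source = P_load + P_line = 314.0 + 2.103 = 316.1 W
η = P_load / P_source = 314.0 / 316.1 = 0.9933

99.3 %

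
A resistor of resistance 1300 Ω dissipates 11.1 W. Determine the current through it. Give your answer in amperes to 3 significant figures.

0.0924 A

From P = V I = I²R = V²/R, with the two given quantities we get I = √(P / R).
I = √(11.1 / 1300) = 0.09240 A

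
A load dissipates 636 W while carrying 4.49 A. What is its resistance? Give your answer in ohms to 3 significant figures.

31.5 Ω

The two known quantities fix the third via R = P / I².
R = 636 / (4.490)² = 31.55 Ω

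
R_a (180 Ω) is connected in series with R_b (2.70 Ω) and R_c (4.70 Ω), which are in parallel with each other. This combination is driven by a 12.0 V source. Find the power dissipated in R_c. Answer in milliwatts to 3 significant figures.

2.73 mW

Replace R_b and R_c with their parallel equivalent so the circuit becomes R_a in series with R_p.
R_p = (2.70×4.70)/(2.70+4.70) = 1.715 Ω
R_total = 180 + 1.715 = 181.7 Ω
I = V / R_total = 12.0 / 181.7 = 0.06604 A
Voltage across the parallel pair: V_p = I × R_p = 0.06604 × 1.715 = 0.1132 V
R_c is across V_p, so use P = V²/R for that branch.
P_R_c = (0.1132)² / 4.70 = 0.002729 W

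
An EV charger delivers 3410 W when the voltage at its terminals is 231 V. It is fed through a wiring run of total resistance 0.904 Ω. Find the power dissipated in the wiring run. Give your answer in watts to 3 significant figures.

197 W

Line loss is just I²R for the cable — we know both I and R_line directly.
I = P / V = 3410 / 231 = 14.76 A through the wiring run.
P_line = I² R_line = (14.76)² × 0.904 = 197.0 W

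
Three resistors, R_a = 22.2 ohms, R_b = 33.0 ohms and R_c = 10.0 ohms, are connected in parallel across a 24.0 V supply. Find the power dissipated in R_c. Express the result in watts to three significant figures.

57.6 W

Every branch has 24.0 V across it, so for R_c the power is simply V²/R.
P_R_c = V² / R_c = (24.0)² / 10.0 Ω = 57.60 W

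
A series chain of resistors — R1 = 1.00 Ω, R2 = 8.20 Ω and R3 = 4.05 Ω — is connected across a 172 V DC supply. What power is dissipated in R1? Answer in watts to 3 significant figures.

169 W

Every series element carries the same I. Get I from the total resistance, then P = I² × R1.
R_total = 1.00 + 8.20 + 4.05 = 13.25 Ω
I = V / R_total = 172 / 13.25 = 12.98 A
P_R1 = I² × R1 = (12.98)² × 1.00 = 168.5 W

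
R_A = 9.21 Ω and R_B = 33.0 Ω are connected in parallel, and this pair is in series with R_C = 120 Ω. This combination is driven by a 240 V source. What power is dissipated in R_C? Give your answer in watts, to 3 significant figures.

First find R_p for the parallel pair, then treat R_p + R_C as a series loop.
R_p = (9.21×33.0)/(9.21+33.0) = 7.200 Ω
R_total = R_p + 120 = 7.200 + 120 = 127.2 Ω
I = V / R_total = 240 / 127.2 = 1.887 A
R_C carries the full series current, so P = I²R.
P_R_C = (1.887)² × 120 = 427.2 W

427 W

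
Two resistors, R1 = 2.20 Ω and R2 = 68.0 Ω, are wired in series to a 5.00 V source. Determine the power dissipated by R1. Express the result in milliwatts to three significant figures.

11.2 mW

In a series string the same current flows through every resistor — find that current, then P = I²R for the one we want.
R_total = 2.20 + 68.0 = 70.20 Ω
I = V / R_total = 5.00 / 70.20 = 0.07123 A
P_R1 = I² × R1 = (0.07123)² × 2.20 = 0.01116 W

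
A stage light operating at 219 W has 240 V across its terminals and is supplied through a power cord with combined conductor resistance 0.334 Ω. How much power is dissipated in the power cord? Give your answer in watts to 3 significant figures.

Line loss is just I²R for the cable — we know both I and R_line directly.
I = P / V = 219 / 240 = 0.9125 A through the power cord.
P_line = I² R_line = (0.9125)² × 0.334 = 0.2781 W

0.278 W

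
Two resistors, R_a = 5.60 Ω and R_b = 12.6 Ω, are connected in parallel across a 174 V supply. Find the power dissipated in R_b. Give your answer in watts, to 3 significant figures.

Parallel branches share the same voltage; P = V²/R gives the branch power in one step.
P_R_b = V² / R_b = (174)² / 12.6 Ω = 2403 W

2400 W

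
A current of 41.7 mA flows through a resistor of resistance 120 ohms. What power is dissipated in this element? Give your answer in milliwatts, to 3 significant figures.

209 mW

Knowing I and R, the power is just I²R — no need to find V first.
P = (0.04170 A)² × 120 Ω = 0.2087 W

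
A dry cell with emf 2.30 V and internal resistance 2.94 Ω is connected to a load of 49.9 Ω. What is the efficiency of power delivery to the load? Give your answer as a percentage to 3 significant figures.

Both r and R carry the same current, so the power split is just the resistance split: η = R/(R+r).
η = R / (R + r) = 49.9 / (49.9 + 2.94) = 0.9444

94.4 %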